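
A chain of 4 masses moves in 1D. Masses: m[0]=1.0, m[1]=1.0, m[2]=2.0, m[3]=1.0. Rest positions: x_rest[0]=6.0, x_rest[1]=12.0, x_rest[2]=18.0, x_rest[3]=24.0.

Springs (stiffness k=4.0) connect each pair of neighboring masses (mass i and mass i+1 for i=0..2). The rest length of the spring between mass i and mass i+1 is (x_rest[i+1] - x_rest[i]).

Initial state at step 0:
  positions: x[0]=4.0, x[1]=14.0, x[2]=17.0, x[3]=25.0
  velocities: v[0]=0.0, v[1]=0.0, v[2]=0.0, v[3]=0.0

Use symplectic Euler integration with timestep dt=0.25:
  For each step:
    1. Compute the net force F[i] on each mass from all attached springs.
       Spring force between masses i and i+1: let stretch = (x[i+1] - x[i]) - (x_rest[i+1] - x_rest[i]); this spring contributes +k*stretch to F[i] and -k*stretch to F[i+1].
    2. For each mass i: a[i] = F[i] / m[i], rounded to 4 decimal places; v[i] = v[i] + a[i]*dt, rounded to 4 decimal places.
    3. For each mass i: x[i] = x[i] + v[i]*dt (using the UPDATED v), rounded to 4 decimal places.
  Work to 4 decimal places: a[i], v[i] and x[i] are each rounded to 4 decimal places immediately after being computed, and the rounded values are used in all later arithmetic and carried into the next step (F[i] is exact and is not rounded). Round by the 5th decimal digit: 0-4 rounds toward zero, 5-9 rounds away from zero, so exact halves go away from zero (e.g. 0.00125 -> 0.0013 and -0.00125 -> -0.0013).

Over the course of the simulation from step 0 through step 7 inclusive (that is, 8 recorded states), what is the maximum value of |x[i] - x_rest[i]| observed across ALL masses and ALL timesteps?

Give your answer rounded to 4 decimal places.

Answer: 3.0156

Derivation:
Step 0: x=[4.0000 14.0000 17.0000 25.0000] v=[0.0000 0.0000 0.0000 0.0000]
Step 1: x=[5.0000 12.2500 17.6250 24.5000] v=[4.0000 -7.0000 2.5000 -2.0000]
Step 2: x=[6.3125 10.0313 18.4375 23.7813] v=[5.2500 -8.8750 3.2500 -2.8750]
Step 3: x=[7.0547 8.9844 18.8672 23.2266] v=[2.9688 -4.1876 1.7188 -2.2188]
Step 4: x=[6.7793 9.9258 18.6065 23.0821] v=[-1.1015 3.7655 -1.0429 -0.5782]
Step 5: x=[5.7906 12.2507 17.8201 23.3187] v=[-3.9550 9.2997 -3.1455 0.9462]
Step 6: x=[4.9169 14.3530 17.0249 23.6806] v=[-3.4949 8.4090 -3.1809 1.4476]
Step 7: x=[4.9022 14.7642 16.7277 23.8786] v=[-0.0588 1.6448 -1.1890 0.7919]
Max displacement = 3.0156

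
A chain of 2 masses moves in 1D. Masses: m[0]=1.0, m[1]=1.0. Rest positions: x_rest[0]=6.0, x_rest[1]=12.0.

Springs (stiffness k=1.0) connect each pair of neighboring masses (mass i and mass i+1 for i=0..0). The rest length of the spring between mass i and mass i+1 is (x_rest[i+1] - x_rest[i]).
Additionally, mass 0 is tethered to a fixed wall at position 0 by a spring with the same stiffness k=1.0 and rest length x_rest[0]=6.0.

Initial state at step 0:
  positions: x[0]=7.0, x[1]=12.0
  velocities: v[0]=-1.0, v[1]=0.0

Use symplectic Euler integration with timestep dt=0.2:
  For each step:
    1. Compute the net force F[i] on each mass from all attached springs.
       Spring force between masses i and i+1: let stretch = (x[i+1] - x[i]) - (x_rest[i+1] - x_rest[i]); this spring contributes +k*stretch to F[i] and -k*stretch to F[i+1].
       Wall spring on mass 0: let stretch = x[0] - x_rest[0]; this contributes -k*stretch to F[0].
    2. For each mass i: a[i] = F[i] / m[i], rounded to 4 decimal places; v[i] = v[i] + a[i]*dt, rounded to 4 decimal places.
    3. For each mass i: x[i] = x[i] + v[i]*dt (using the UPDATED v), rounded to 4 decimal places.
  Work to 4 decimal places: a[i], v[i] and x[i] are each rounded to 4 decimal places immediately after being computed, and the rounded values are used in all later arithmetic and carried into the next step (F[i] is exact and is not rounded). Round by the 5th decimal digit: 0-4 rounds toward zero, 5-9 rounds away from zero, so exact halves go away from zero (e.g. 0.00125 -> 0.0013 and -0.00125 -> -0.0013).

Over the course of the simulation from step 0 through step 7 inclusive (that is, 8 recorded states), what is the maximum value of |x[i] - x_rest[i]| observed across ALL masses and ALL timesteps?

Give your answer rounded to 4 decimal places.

Answer: 1.0795

Derivation:
Step 0: x=[7.0000 12.0000] v=[-1.0000 0.0000]
Step 1: x=[6.7200 12.0400] v=[-1.4000 0.2000]
Step 2: x=[6.3840 12.1072] v=[-1.6800 0.3360]
Step 3: x=[6.0216 12.1855] v=[-1.8122 0.3914]
Step 4: x=[5.6649 12.2572] v=[-1.7837 0.3586]
Step 5: x=[5.3453 12.3052] v=[-1.5982 0.2401]
Step 6: x=[5.0902 12.3148] v=[-1.2753 0.0481]
Step 7: x=[4.9205 12.2754] v=[-0.8484 -0.1968]
Max displacement = 1.0795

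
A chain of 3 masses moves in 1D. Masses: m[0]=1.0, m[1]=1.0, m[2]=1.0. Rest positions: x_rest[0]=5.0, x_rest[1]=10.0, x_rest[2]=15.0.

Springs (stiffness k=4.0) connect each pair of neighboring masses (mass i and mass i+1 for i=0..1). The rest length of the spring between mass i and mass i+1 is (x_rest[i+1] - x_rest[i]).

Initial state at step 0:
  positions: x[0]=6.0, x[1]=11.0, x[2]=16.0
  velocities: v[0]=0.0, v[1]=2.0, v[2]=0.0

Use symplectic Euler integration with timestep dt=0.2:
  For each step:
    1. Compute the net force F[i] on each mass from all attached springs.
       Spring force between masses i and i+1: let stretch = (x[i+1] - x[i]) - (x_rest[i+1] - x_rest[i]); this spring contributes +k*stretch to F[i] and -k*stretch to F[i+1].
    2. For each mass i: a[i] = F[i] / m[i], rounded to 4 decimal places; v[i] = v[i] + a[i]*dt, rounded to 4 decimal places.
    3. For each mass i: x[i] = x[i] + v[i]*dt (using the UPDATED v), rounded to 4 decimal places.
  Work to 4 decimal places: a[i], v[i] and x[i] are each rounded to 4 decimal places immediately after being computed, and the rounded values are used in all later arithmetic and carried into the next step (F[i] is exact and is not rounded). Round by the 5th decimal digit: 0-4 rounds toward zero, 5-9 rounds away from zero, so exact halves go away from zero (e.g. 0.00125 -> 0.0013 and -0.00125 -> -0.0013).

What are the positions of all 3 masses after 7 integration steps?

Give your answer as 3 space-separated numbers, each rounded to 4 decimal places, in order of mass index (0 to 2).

Answer: 7.1326 11.5348 17.1326

Derivation:
Step 0: x=[6.0000 11.0000 16.0000] v=[0.0000 2.0000 0.0000]
Step 1: x=[6.0000 11.4000 16.0000] v=[0.0000 2.0000 0.0000]
Step 2: x=[6.0640 11.6720 16.0640] v=[0.3200 1.3600 0.3200]
Step 3: x=[6.2253 11.7494 16.2253] v=[0.8064 0.3872 0.8064]
Step 4: x=[6.4704 11.6591 16.4704] v=[1.2257 -0.4514 1.2257]
Step 5: x=[6.7457 11.5084 16.7457] v=[1.3767 -0.7533 1.3767]
Step 6: x=[6.9831 11.4337 16.9831] v=[1.1869 -0.3736 1.1869]
Step 7: x=[7.1326 11.5348 17.1326] v=[0.7474 0.5054 0.7474]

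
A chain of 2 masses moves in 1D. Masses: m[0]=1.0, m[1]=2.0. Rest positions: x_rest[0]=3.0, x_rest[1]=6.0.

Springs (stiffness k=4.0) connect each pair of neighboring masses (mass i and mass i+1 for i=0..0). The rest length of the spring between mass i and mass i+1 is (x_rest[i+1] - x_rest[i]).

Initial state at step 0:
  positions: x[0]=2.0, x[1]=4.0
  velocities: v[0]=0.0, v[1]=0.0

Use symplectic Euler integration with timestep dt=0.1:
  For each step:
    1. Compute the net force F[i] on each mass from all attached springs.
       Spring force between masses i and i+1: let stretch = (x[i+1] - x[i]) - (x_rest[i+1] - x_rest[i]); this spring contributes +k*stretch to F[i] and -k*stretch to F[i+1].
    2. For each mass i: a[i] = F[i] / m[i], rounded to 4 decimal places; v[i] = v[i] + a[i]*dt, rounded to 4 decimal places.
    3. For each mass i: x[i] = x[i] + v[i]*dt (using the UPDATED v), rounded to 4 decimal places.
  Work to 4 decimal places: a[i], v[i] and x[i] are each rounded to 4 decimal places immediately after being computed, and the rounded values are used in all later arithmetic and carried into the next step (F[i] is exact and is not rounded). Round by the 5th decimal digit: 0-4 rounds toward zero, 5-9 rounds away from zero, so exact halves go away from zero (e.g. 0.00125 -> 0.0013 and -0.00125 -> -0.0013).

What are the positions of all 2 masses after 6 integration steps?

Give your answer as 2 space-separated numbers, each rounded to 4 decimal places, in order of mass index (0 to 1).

Answer: 1.3164 4.3419

Derivation:
Step 0: x=[2.0000 4.0000] v=[0.0000 0.0000]
Step 1: x=[1.9600 4.0200] v=[-0.4000 0.2000]
Step 2: x=[1.8824 4.0588] v=[-0.7760 0.3880]
Step 3: x=[1.7719 4.1141] v=[-1.1054 0.5527]
Step 4: x=[1.6351 4.1825] v=[-1.3685 0.6843]
Step 5: x=[1.4802 4.2600] v=[-1.5495 0.7748]
Step 6: x=[1.3164 4.3419] v=[-1.6376 0.8188]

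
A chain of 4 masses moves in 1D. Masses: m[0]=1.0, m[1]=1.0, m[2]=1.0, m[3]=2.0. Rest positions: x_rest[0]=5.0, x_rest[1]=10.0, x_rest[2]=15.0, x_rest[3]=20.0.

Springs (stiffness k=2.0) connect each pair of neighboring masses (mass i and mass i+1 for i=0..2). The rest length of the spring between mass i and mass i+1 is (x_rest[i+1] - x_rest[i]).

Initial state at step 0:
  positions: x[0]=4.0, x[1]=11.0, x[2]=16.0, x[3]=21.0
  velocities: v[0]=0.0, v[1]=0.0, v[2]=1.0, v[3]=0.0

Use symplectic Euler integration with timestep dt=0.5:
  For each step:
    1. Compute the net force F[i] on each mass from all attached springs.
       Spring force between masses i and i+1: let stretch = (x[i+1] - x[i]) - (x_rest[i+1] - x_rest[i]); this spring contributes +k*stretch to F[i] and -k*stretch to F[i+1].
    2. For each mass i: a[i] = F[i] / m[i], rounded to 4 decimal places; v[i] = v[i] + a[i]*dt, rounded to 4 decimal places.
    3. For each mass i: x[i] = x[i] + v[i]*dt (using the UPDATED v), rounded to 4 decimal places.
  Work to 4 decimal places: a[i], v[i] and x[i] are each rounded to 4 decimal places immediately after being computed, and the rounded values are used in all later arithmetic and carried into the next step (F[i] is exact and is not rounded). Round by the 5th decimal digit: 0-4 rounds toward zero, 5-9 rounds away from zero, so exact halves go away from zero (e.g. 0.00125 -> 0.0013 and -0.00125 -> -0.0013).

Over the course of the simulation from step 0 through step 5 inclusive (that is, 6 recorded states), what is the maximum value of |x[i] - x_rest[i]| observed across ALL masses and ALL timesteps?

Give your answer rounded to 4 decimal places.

Step 0: x=[4.0000 11.0000 16.0000 21.0000] v=[0.0000 0.0000 1.0000 0.0000]
Step 1: x=[5.0000 10.0000 16.5000 21.0000] v=[2.0000 -2.0000 1.0000 0.0000]
Step 2: x=[6.0000 9.7500 16.0000 21.1250] v=[2.0000 -0.5000 -1.0000 0.2500]
Step 3: x=[6.3750 10.7500 14.9375 21.2188] v=[0.7500 2.0000 -2.1250 0.1875]
Step 4: x=[6.4375 11.6563 14.9219 20.9922] v=[0.1250 1.8125 -0.0312 -0.4532]
Step 5: x=[6.6094 11.5860 16.3087 20.4980] v=[0.3438 -0.1407 2.7735 -0.9884]
Max displacement = 1.6563

Answer: 1.6563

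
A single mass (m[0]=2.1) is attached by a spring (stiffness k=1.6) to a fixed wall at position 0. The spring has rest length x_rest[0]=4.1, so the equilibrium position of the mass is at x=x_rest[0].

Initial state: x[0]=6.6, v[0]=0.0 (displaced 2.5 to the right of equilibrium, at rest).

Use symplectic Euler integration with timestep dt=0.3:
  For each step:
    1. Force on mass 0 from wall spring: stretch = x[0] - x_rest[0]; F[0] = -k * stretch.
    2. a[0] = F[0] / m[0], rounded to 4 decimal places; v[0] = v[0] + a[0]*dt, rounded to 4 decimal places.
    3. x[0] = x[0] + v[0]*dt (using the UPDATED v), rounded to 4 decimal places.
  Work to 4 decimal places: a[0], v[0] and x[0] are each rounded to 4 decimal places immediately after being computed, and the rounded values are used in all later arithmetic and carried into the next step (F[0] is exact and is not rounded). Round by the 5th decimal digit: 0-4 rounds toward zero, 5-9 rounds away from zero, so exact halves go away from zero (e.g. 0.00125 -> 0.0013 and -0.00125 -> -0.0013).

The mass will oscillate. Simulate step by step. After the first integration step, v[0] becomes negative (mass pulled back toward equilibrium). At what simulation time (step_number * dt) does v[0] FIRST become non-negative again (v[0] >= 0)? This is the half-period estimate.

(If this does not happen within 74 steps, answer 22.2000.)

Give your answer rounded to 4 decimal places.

Answer: 3.6000

Derivation:
Step 0: x=[6.6000] v=[0.0000]
Step 1: x=[6.4286] v=[-0.5714]
Step 2: x=[6.0975] v=[-1.1037]
Step 3: x=[5.6294] v=[-1.5603]
Step 4: x=[5.0564] v=[-1.9099]
Step 5: x=[4.4179] v=[-2.1285]
Step 6: x=[3.7575] v=[-2.2012]
Step 7: x=[3.1206] v=[-2.1229]
Step 8: x=[2.5509] v=[-1.8990]
Step 9: x=[2.0874] v=[-1.5449]
Step 10: x=[1.7619] v=[-1.0849]
Step 11: x=[1.5968] v=[-0.5505]
Step 12: x=[1.6033] v=[0.0217]
First v>=0 after going negative at step 12, time=3.6000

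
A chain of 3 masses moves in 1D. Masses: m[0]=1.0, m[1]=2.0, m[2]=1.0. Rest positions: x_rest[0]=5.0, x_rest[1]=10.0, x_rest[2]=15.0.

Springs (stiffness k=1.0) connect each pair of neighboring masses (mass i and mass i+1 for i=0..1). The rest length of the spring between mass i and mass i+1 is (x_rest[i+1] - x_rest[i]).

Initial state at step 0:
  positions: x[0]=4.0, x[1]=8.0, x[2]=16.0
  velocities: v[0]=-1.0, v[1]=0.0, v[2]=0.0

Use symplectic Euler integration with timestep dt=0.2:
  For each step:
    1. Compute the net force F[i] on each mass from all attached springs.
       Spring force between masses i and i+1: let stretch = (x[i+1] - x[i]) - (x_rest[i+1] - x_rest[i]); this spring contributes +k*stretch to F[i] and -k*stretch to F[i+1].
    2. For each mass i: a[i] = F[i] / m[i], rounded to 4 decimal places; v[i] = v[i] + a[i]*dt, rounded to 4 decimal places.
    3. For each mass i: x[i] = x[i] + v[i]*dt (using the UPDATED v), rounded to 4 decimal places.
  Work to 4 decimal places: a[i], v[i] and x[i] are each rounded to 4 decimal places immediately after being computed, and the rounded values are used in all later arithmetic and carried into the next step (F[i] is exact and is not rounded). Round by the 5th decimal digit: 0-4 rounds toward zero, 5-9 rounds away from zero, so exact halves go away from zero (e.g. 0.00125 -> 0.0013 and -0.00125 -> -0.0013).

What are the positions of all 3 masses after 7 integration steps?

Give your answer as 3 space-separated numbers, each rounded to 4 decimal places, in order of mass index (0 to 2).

Step 0: x=[4.0000 8.0000 16.0000] v=[-1.0000 0.0000 0.0000]
Step 1: x=[3.7600 8.0800 15.8800] v=[-1.2000 0.4000 -0.6000]
Step 2: x=[3.4928 8.2296 15.6480] v=[-1.3360 0.7480 -1.1600]
Step 3: x=[3.2151 8.4328 15.3193] v=[-1.3886 1.0162 -1.6437]
Step 4: x=[2.9461 8.6694 14.9151] v=[-1.3451 1.1831 -2.0210]
Step 5: x=[2.7060 8.9165 14.4611] v=[-1.2004 1.2353 -2.2701]
Step 6: x=[2.5143 9.1502 13.9853] v=[-0.9583 1.1687 -2.3790]
Step 7: x=[2.3881 9.3479 13.5161] v=[-0.6311 0.9886 -2.3460]

Answer: 2.3881 9.3479 13.5161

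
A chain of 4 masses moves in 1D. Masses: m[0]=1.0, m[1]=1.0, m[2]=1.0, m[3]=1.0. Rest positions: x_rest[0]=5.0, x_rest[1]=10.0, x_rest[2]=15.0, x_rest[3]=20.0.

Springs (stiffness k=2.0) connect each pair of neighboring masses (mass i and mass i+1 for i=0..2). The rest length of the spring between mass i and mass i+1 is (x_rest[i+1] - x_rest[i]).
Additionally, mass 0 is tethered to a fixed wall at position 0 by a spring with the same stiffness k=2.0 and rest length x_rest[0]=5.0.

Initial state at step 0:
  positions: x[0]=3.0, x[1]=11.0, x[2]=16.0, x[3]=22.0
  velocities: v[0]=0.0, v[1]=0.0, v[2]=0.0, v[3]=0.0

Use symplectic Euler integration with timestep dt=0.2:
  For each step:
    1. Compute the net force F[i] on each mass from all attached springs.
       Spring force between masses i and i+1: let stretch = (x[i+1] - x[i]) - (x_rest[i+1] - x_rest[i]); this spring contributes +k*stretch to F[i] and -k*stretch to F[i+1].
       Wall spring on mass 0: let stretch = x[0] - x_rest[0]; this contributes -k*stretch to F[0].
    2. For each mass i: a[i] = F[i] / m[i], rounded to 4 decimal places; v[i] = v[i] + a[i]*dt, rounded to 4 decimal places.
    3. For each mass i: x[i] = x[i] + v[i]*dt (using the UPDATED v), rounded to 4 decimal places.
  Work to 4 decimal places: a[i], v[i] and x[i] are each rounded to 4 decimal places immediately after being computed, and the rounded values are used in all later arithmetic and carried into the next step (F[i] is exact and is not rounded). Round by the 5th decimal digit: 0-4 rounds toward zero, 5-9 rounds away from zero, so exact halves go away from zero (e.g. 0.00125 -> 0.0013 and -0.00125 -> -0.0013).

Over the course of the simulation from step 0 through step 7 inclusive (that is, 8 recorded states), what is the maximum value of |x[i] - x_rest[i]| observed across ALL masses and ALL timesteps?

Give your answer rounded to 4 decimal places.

Answer: 2.0779

Derivation:
Step 0: x=[3.0000 11.0000 16.0000 22.0000] v=[0.0000 0.0000 0.0000 0.0000]
Step 1: x=[3.4000 10.7600 16.0800 21.9200] v=[2.0000 -1.2000 0.4000 -0.4000]
Step 2: x=[4.1168 10.3568 16.2016 21.7728] v=[3.5840 -2.0160 0.6080 -0.7360]
Step 3: x=[5.0035 9.9220 16.3013 21.5799] v=[4.4333 -2.1741 0.4986 -0.9645]
Step 4: x=[5.8834 9.6040 16.3130 21.3647] v=[4.3993 -1.5898 0.0583 -1.0759]
Step 5: x=[6.5902 9.5251 16.1921 21.1454] v=[3.5342 -0.3944 -0.6046 -1.0966]
Step 6: x=[7.0046 9.7448 15.9341 20.9298] v=[2.0721 1.0984 -1.2901 -1.0779]
Step 7: x=[7.0779 10.2404 15.5806 20.7146] v=[0.3663 2.4780 -1.7675 -1.0762]
Max displacement = 2.0779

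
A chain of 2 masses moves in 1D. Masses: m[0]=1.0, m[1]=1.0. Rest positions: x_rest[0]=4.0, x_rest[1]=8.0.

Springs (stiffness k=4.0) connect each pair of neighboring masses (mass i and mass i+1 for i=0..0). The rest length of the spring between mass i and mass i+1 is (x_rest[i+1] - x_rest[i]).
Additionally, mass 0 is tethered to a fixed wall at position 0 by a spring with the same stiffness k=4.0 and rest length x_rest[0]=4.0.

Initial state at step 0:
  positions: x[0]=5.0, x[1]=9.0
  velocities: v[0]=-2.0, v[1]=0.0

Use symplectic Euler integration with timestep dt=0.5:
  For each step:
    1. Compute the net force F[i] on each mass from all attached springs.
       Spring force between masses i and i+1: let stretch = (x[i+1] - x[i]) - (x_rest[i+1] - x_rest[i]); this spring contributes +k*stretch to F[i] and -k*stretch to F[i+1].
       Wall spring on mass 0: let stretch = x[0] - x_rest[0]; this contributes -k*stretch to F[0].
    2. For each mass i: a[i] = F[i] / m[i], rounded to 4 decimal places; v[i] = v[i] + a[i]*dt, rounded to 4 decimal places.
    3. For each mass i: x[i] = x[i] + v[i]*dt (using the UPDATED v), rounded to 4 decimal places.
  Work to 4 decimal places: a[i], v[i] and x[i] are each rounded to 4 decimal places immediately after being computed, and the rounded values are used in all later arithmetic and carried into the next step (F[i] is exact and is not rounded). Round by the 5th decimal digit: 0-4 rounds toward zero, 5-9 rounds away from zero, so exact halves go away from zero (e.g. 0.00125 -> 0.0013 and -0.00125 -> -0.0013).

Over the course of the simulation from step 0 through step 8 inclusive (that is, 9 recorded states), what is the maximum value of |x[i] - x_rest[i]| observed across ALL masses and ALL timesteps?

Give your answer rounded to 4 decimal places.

Step 0: x=[5.0000 9.0000] v=[-2.0000 0.0000]
Step 1: x=[3.0000 9.0000] v=[-4.0000 0.0000]
Step 2: x=[4.0000 7.0000] v=[2.0000 -4.0000]
Step 3: x=[4.0000 6.0000] v=[0.0000 -2.0000]
Step 4: x=[2.0000 7.0000] v=[-4.0000 2.0000]
Step 5: x=[3.0000 7.0000] v=[2.0000 0.0000]
Step 6: x=[5.0000 7.0000] v=[4.0000 0.0000]
Step 7: x=[4.0000 9.0000] v=[-2.0000 4.0000]
Step 8: x=[4.0000 10.0000] v=[0.0000 2.0000]
Max displacement = 2.0000

Answer: 2.0000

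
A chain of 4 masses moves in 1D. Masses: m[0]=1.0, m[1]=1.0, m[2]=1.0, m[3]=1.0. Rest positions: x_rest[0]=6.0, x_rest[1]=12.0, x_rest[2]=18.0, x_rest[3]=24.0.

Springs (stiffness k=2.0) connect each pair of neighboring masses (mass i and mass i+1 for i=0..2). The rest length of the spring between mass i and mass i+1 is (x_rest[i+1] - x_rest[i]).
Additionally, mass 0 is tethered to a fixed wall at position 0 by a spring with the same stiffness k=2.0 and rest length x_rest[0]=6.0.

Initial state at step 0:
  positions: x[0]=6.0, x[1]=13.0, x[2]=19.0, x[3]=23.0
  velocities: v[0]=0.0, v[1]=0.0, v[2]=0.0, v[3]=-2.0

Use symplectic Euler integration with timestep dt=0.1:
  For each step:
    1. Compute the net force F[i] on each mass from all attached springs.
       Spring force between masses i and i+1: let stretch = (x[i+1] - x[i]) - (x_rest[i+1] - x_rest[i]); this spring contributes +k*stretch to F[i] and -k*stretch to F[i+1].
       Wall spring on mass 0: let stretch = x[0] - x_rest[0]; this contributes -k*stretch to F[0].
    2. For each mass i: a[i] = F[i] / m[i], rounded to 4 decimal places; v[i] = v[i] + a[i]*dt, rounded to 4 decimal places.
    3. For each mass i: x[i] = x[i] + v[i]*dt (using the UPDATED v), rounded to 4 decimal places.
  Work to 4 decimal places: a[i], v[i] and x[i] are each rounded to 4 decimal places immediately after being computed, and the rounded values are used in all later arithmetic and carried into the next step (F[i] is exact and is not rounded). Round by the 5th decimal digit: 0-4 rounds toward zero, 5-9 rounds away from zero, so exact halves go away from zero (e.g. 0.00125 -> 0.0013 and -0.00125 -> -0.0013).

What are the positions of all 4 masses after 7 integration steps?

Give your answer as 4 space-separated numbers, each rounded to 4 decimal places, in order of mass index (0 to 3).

Answer: 6.4200 12.4811 17.9157 22.7376

Derivation:
Step 0: x=[6.0000 13.0000 19.0000 23.0000] v=[0.0000 0.0000 0.0000 -2.0000]
Step 1: x=[6.0200 12.9800 18.9600 22.8400] v=[0.2000 -0.2000 -0.4000 -1.6000]
Step 2: x=[6.0588 12.9404 18.8780 22.7224] v=[0.3880 -0.3960 -0.8200 -1.1760]
Step 3: x=[6.1141 12.8819 18.7541 22.6479] v=[0.5526 -0.5848 -1.2386 -0.7449]
Step 4: x=[6.1824 12.8055 18.5907 22.6155] v=[0.6833 -0.7639 -1.6343 -0.3237]
Step 5: x=[6.2595 12.7124 18.3921 22.6226] v=[0.7714 -0.9315 -1.9864 0.0713]
Step 6: x=[6.3405 12.6038 18.1645 22.6651] v=[0.8101 -1.0861 -2.2762 0.4252]
Step 7: x=[6.4200 12.4811 17.9157 22.7376] v=[0.7947 -1.2266 -2.4882 0.7251]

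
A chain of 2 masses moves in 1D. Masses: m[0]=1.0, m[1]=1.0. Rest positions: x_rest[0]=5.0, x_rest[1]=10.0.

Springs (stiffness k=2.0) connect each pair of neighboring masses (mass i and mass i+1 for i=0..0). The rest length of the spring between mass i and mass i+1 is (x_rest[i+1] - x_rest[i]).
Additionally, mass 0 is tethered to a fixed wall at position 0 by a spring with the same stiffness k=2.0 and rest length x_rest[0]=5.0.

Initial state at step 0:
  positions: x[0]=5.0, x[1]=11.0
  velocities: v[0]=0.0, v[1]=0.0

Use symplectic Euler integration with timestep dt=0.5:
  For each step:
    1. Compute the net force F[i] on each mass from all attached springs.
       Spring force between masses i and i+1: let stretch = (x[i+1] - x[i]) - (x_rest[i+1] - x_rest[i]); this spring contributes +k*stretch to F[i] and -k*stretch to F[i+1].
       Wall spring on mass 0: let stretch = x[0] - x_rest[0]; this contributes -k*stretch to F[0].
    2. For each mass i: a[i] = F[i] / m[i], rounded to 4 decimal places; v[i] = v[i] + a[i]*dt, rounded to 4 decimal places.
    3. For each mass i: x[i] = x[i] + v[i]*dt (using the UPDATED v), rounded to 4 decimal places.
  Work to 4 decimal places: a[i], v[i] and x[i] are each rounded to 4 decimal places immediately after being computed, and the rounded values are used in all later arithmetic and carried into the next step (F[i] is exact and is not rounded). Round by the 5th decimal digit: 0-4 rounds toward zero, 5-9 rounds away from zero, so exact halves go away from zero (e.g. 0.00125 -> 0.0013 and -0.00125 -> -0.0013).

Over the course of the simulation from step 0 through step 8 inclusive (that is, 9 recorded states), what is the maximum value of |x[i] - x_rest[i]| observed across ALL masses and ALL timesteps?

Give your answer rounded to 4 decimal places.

Answer: 1.0546

Derivation:
Step 0: x=[5.0000 11.0000] v=[0.0000 0.0000]
Step 1: x=[5.5000 10.5000] v=[1.0000 -1.0000]
Step 2: x=[5.7500 10.0000] v=[0.5000 -1.0000]
Step 3: x=[5.2500 9.8750] v=[-1.0000 -0.2500]
Step 4: x=[4.4375 9.9375] v=[-1.6250 0.1250]
Step 5: x=[4.1563 9.7500] v=[-0.5625 -0.3750]
Step 6: x=[4.5938 9.2657] v=[0.8749 -0.9687]
Step 7: x=[5.0703 8.9454] v=[0.9530 -0.6406]
Step 8: x=[4.9492 9.1876] v=[-0.2422 0.4843]
Max displacement = 1.0546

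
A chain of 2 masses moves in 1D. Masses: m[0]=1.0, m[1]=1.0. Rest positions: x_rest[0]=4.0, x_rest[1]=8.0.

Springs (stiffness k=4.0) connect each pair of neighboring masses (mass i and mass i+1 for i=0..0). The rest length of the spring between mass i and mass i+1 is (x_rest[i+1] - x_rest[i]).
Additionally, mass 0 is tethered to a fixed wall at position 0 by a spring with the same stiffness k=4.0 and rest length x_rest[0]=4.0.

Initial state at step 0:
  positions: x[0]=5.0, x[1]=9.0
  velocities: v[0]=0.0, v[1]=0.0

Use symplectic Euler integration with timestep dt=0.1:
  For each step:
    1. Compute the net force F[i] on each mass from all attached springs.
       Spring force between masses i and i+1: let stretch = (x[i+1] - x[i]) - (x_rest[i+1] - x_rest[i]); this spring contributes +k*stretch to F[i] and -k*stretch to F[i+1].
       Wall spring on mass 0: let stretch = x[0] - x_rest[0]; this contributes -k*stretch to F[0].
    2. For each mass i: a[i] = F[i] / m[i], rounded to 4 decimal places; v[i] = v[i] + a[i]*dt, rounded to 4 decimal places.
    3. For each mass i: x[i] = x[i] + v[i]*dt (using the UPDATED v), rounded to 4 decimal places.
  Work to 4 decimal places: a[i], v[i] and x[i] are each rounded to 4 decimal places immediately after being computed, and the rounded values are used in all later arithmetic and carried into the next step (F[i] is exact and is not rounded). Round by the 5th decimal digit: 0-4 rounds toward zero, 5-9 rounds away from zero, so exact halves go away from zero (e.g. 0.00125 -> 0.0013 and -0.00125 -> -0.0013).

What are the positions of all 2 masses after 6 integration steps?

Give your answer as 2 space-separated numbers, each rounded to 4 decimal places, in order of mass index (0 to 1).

Step 0: x=[5.0000 9.0000] v=[0.0000 0.0000]
Step 1: x=[4.9600 9.0000] v=[-0.4000 0.0000]
Step 2: x=[4.8832 8.9984] v=[-0.7680 -0.0160]
Step 3: x=[4.7757 8.9922] v=[-1.0752 -0.0621]
Step 4: x=[4.6458 8.9773] v=[-1.2989 -0.1487]
Step 5: x=[4.5033 8.9492] v=[-1.4246 -0.2813]
Step 6: x=[4.3585 8.9032] v=[-1.4476 -0.4597]

Answer: 4.3585 8.9032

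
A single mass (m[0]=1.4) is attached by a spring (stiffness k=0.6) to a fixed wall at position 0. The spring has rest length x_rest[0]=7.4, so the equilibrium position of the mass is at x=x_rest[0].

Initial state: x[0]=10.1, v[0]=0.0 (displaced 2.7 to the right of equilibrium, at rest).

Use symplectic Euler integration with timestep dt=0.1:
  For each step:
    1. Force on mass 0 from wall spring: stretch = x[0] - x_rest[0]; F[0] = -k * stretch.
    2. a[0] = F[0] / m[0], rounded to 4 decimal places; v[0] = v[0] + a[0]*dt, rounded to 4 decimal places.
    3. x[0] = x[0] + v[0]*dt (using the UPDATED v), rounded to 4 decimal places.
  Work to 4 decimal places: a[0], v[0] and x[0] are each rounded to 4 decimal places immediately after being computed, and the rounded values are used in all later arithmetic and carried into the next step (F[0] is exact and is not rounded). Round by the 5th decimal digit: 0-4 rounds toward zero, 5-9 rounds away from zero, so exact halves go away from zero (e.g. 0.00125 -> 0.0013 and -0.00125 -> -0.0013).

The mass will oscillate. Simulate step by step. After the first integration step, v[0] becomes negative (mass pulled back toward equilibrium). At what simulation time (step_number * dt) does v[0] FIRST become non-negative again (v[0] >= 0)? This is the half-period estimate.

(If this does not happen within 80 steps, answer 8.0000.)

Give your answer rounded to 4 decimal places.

Answer: 4.8000

Derivation:
Step 0: x=[10.1000] v=[0.0000]
Step 1: x=[10.0884] v=[-0.1157]
Step 2: x=[10.0653] v=[-0.2309]
Step 3: x=[10.0308] v=[-0.3451]
Step 4: x=[9.9850] v=[-0.4579]
Step 5: x=[9.9281] v=[-0.5687]
Step 6: x=[9.8604] v=[-0.6771]
Step 7: x=[9.7821] v=[-0.7826]
Step 8: x=[9.6936] v=[-0.8847]
Step 9: x=[9.5953] v=[-0.9830]
Step 10: x=[9.4876] v=[-1.0771]
Step 11: x=[9.3709] v=[-1.1666]
Step 12: x=[9.2458] v=[-1.2511]
Step 13: x=[9.1128] v=[-1.3302]
Step 14: x=[8.9724] v=[-1.4036]
Step 15: x=[8.8253] v=[-1.4710]
Step 16: x=[8.6721] v=[-1.5321]
Step 17: x=[8.5134] v=[-1.5866]
Step 18: x=[8.3500] v=[-1.6343]
Step 19: x=[8.1825] v=[-1.6750]
Step 20: x=[8.0117] v=[-1.7085]
Step 21: x=[7.8382] v=[-1.7347]
Step 22: x=[7.6629] v=[-1.7535]
Step 23: x=[7.4864] v=[-1.7648]
Step 24: x=[7.3096] v=[-1.7685]
Step 25: x=[7.1331] v=[-1.7646]
Step 26: x=[6.9578] v=[-1.7532]
Step 27: x=[6.7844] v=[-1.7343]
Step 28: x=[6.6136] v=[-1.7079]
Step 29: x=[6.4462] v=[-1.6742]
Step 30: x=[6.2829] v=[-1.6333]
Step 31: x=[6.1244] v=[-1.5854]
Step 32: x=[5.9713] v=[-1.5307]
Step 33: x=[5.8244] v=[-1.4695]
Step 34: x=[5.6842] v=[-1.4020]
Step 35: x=[5.5514] v=[-1.3285]
Step 36: x=[5.4265] v=[-1.2493]
Step 37: x=[5.3100] v=[-1.1647]
Step 38: x=[5.2025] v=[-1.0751]
Step 39: x=[5.1044] v=[-0.9809]
Step 40: x=[5.0162] v=[-0.8825]
Step 41: x=[4.9382] v=[-0.7803]
Step 42: x=[4.8707] v=[-0.6748]
Step 43: x=[4.8141] v=[-0.5664]
Step 44: x=[4.7685] v=[-0.4556]
Step 45: x=[4.7342] v=[-0.3428]
Step 46: x=[4.7113] v=[-0.2286]
Step 47: x=[4.7000] v=[-0.1134]
Step 48: x=[4.7002] v=[0.0023]
First v>=0 after going negative at step 48, time=4.8000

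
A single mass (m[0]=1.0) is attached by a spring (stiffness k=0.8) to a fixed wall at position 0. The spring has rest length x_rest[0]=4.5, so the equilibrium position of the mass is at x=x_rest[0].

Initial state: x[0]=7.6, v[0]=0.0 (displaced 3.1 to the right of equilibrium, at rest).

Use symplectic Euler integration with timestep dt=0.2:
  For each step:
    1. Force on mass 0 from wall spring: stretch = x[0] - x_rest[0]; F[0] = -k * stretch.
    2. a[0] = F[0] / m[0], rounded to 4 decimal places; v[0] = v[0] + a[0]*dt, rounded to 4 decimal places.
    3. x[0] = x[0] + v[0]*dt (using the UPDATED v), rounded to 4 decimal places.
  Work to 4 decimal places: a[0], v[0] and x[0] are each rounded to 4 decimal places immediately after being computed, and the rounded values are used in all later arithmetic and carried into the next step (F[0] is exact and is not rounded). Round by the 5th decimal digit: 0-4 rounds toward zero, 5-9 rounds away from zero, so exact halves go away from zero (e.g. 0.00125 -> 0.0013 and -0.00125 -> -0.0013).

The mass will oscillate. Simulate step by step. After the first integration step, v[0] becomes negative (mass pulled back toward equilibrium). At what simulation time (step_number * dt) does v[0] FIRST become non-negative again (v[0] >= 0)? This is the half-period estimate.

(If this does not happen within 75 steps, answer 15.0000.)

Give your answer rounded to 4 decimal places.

Step 0: x=[7.6000] v=[0.0000]
Step 1: x=[7.5008] v=[-0.4960]
Step 2: x=[7.3056] v=[-0.9761]
Step 3: x=[7.0206] v=[-1.4250]
Step 4: x=[6.6549] v=[-1.8283]
Step 5: x=[6.2203] v=[-2.1731]
Step 6: x=[5.7306] v=[-2.4483]
Step 7: x=[5.2016] v=[-2.6452]
Step 8: x=[4.6501] v=[-2.7575]
Step 9: x=[4.0938] v=[-2.7815]
Step 10: x=[3.5505] v=[-2.7165]
Step 11: x=[3.0376] v=[-2.5646]
Step 12: x=[2.5715] v=[-2.3306]
Step 13: x=[2.1671] v=[-2.0220]
Step 14: x=[1.8374] v=[-1.6487]
Step 15: x=[1.5929] v=[-1.2227]
Step 16: x=[1.4414] v=[-0.7576]
Step 17: x=[1.3878] v=[-0.2682]
Step 18: x=[1.4338] v=[0.2298]
First v>=0 after going negative at step 18, time=3.6000

Answer: 3.6000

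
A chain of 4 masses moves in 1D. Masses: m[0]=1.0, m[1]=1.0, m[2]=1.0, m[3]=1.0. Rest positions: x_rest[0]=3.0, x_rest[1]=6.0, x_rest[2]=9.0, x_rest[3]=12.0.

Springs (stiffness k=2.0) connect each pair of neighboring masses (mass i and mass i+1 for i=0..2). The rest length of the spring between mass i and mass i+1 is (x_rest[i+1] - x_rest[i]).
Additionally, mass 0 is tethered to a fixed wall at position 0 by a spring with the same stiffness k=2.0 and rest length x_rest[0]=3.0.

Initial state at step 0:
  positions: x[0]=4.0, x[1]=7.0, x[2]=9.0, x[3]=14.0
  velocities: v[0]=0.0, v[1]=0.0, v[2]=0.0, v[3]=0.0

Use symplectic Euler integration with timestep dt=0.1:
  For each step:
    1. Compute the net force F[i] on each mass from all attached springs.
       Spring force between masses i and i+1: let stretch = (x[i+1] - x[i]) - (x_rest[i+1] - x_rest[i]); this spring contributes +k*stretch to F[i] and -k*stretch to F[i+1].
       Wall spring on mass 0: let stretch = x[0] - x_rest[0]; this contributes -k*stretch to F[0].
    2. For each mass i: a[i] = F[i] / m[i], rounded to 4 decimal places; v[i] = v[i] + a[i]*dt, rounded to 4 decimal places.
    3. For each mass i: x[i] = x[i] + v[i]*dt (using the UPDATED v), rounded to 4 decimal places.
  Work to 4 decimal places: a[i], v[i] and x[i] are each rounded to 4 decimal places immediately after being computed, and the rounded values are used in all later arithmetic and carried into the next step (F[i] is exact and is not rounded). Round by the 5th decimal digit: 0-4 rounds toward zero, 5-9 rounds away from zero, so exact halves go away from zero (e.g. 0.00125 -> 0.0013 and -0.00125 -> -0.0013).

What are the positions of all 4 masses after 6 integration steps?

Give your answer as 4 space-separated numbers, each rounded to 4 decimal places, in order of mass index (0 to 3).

Step 0: x=[4.0000 7.0000 9.0000 14.0000] v=[0.0000 0.0000 0.0000 0.0000]
Step 1: x=[3.9800 6.9800 9.0600 13.9600] v=[-0.2000 -0.2000 0.6000 -0.4000]
Step 2: x=[3.9404 6.9416 9.1764 13.8820] v=[-0.3960 -0.3840 1.1640 -0.7800]
Step 3: x=[3.8820 6.8879 9.3422 13.7699] v=[-0.5838 -0.5373 1.6582 -1.1211]
Step 4: x=[3.8061 6.8231 9.5475 13.6292] v=[-0.7590 -0.6476 2.0529 -1.4066]
Step 5: x=[3.7144 6.7525 9.7799 13.4669] v=[-0.9168 -0.7061 2.3244 -1.6229]
Step 6: x=[3.6092 6.6817 10.0255 13.2909] v=[-1.0521 -0.7082 2.4563 -1.7603]

Answer: 3.6092 6.6817 10.0255 13.2909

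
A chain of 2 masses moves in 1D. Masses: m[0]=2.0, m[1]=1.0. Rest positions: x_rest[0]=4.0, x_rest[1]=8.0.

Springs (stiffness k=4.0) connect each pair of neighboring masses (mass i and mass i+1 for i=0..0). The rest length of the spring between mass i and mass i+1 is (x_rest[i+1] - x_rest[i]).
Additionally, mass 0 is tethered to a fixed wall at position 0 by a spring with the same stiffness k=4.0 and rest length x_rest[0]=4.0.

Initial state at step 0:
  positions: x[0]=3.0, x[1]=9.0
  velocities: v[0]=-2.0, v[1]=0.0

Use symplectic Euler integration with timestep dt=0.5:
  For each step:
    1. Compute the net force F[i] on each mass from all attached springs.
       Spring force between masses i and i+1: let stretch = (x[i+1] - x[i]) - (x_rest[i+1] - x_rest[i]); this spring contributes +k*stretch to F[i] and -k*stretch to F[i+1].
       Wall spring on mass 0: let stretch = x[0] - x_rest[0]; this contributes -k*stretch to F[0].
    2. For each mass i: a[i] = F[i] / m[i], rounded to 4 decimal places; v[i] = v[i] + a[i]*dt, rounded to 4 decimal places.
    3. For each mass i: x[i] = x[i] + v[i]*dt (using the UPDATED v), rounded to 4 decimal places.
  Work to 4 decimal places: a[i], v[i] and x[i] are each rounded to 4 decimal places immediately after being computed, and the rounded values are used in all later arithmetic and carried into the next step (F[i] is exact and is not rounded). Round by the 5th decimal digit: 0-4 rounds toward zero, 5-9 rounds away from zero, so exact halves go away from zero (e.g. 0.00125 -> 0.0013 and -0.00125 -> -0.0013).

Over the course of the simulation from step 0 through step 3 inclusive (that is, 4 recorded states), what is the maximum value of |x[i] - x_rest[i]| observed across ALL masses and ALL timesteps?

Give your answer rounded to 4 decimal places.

Answer: 2.5000

Derivation:
Step 0: x=[3.0000 9.0000] v=[-2.0000 0.0000]
Step 1: x=[3.5000 7.0000] v=[1.0000 -4.0000]
Step 2: x=[4.0000 5.5000] v=[1.0000 -3.0000]
Step 3: x=[3.2500 6.5000] v=[-1.5000 2.0000]
Max displacement = 2.5000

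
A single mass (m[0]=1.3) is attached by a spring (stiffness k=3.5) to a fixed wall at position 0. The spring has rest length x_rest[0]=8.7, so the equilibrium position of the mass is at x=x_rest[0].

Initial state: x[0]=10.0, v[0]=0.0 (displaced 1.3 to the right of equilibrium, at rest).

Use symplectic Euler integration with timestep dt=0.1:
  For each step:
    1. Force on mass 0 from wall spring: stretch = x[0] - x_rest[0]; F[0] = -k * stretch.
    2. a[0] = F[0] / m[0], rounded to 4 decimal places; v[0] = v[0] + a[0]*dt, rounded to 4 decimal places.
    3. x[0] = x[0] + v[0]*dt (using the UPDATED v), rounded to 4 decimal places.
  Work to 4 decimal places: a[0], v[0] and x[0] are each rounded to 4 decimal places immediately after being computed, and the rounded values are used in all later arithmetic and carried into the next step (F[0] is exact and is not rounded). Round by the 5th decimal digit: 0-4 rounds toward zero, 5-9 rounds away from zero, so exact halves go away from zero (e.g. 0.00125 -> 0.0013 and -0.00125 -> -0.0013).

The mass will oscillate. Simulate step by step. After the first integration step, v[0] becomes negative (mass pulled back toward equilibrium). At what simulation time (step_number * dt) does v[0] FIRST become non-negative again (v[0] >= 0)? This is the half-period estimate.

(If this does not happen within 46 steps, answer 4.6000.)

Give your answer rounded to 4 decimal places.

Step 0: x=[10.0000] v=[0.0000]
Step 1: x=[9.9650] v=[-0.3500]
Step 2: x=[9.8959] v=[-0.6906]
Step 3: x=[9.7946] v=[-1.0126]
Step 4: x=[9.6639] v=[-1.3073]
Step 5: x=[9.5072] v=[-1.5668]
Step 6: x=[9.3288] v=[-1.7841]
Step 7: x=[9.1335] v=[-1.9534]
Step 8: x=[8.9265] v=[-2.0701]
Step 9: x=[8.7134] v=[-2.1311]
Step 10: x=[8.4999] v=[-2.1347]
Step 11: x=[8.2918] v=[-2.0808]
Step 12: x=[8.0947] v=[-1.9709]
Step 13: x=[7.9139] v=[-1.8079]
Step 14: x=[7.7543] v=[-1.5963]
Step 15: x=[7.6201] v=[-1.3417]
Step 16: x=[7.5150] v=[-1.0510]
Step 17: x=[7.4418] v=[-0.7320]
Step 18: x=[7.4025] v=[-0.3933]
Step 19: x=[7.3981] v=[-0.0440]
Step 20: x=[7.4288] v=[0.3065]
First v>=0 after going negative at step 20, time=2.0000

Answer: 2.0000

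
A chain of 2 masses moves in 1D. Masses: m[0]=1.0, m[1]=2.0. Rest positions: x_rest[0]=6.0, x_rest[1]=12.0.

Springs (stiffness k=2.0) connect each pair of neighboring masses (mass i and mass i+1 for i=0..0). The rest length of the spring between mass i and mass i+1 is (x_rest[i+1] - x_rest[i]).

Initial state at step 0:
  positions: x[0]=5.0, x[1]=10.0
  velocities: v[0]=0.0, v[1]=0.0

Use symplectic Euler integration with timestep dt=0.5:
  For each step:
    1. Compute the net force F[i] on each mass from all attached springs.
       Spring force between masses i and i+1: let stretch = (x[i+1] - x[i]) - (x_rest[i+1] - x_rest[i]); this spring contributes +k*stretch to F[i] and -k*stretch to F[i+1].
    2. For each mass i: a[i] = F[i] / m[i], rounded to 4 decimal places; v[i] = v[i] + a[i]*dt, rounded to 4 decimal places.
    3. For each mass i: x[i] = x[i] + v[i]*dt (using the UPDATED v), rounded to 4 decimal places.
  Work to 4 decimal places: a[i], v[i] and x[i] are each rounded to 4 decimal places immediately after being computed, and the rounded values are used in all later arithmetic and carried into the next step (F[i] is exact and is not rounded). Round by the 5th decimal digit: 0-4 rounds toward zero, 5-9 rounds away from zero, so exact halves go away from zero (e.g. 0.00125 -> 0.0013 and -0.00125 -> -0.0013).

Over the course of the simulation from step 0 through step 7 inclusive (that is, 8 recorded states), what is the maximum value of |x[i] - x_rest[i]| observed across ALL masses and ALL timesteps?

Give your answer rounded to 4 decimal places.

Answer: 2.4062

Derivation:
Step 0: x=[5.0000 10.0000] v=[0.0000 0.0000]
Step 1: x=[4.5000 10.2500] v=[-1.0000 0.5000]
Step 2: x=[3.8750 10.5625] v=[-1.2500 0.6250]
Step 3: x=[3.5938 10.7032] v=[-0.5625 0.2813]
Step 4: x=[3.8673 10.5665] v=[0.5469 -0.2734]
Step 5: x=[4.4904 10.2550] v=[1.2461 -0.6230]
Step 6: x=[4.9958 10.0024] v=[1.0107 -0.5053]
Step 7: x=[5.0045 9.9981] v=[0.0173 -0.0086]
Max displacement = 2.4062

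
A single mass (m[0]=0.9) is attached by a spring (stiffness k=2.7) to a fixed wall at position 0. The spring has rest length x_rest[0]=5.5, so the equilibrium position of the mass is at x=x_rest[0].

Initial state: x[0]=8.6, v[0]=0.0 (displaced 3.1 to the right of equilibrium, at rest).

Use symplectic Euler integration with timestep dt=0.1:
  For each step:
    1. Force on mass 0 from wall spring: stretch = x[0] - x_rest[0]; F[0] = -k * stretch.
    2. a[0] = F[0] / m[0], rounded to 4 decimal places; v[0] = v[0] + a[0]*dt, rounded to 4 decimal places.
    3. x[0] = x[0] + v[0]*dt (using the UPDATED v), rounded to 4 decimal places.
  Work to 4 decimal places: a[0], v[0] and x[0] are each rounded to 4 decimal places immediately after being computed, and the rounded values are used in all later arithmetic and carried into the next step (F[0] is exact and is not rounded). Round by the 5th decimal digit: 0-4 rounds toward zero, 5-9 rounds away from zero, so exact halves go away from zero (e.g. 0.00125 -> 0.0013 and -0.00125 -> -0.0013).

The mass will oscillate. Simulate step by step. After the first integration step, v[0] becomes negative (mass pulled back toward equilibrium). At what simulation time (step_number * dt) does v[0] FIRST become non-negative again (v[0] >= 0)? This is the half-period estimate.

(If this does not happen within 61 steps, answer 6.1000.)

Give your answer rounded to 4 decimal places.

Step 0: x=[8.6000] v=[0.0000]
Step 1: x=[8.5070] v=[-0.9300]
Step 2: x=[8.3238] v=[-1.8321]
Step 3: x=[8.0559] v=[-2.6792]
Step 4: x=[7.7113] v=[-3.4460]
Step 5: x=[7.3004] v=[-4.1094]
Step 6: x=[6.8355] v=[-4.6495]
Step 7: x=[6.3305] v=[-5.0502]
Step 8: x=[5.8006] v=[-5.2994]
Step 9: x=[5.2616] v=[-5.3896]
Step 10: x=[4.7298] v=[-5.3181]
Step 11: x=[4.2211] v=[-5.0870]
Step 12: x=[3.7508] v=[-4.7033]
Step 13: x=[3.3330] v=[-4.1785]
Step 14: x=[2.9802] v=[-3.5284]
Step 15: x=[2.7030] v=[-2.7725]
Step 16: x=[2.5097] v=[-1.9334]
Step 17: x=[2.4061] v=[-1.0363]
Step 18: x=[2.3953] v=[-0.1081]
Step 19: x=[2.4776] v=[0.8233]
First v>=0 after going negative at step 19, time=1.9000

Answer: 1.9000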